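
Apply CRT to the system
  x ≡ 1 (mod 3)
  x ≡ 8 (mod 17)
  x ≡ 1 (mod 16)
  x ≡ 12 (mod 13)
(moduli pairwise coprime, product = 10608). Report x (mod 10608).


Product of moduli M = 3 · 17 · 16 · 13 = 10608.
Merge one congruence at a time:
  Start: x ≡ 1 (mod 3).
  Combine with x ≡ 8 (mod 17); new modulus lcm = 51.
    Write x = 1 + 3·t and substitute into x ≡ 8 (mod 17): 3·t ≡ 8 − 1 = 7 (mod 17).
    The inverse of 3 mod 17 is 6 (since 3·6 = 18 = 1·17 + 1), so t ≡ 6·7 = 42 ≡ 8 (mod 17).
    Then x = 1 + 3·8 = 25, valid modulo lcm(3, 17) = 51: x ≡ 25 (mod 51).
  Combine with x ≡ 1 (mod 16); new modulus lcm = 816.
    Write x = 25 + 51·t and substitute into x ≡ 1 (mod 16): 51·t ≡ 1 − 25 = -24 (mod 16).
    Reduce coefficients mod 16: 3·t ≡ 8 (mod 16).
    The inverse of 3 mod 16 is 11 (since 3·11 = 33 = 2·16 + 1), so t ≡ 11·8 = 88 ≡ 8 (mod 16).
    Then x = 25 + 51·8 = 433, valid modulo lcm(51, 16) = 816: x ≡ 433 (mod 816).
  Combine with x ≡ 12 (mod 13); new modulus lcm = 10608.
    Write x = 433 + 816·t and substitute into x ≡ 12 (mod 13): 816·t ≡ 12 − 433 = -421 (mod 13).
    Reduce coefficients mod 13: 10·t ≡ 8 (mod 13).
    The inverse of 10 mod 13 is 4 (since 10·4 = 40 = 3·13 + 1), so t ≡ 4·8 = 32 ≡ 6 (mod 13).
    Then x = 433 + 816·6 = 5329, valid modulo lcm(816, 13) = 10608: x ≡ 5329 (mod 10608).
Verify against each original: 5329 mod 3 = 1, 5329 mod 17 = 8, 5329 mod 16 = 1, 5329 mod 13 = 12.

x ≡ 5329 (mod 10608).


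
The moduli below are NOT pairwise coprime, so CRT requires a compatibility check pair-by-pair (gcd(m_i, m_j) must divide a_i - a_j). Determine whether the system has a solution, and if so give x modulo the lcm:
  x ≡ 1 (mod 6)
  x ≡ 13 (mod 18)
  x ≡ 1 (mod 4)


Moduli 6, 18, 4 are not pairwise coprime, so CRT works modulo lcm(m_i) when all pairwise compatibility conditions hold.
Pairwise compatibility: gcd(m_i, m_j) must divide a_i - a_j for every pair.
Merge one congruence at a time:
  Start: x ≡ 1 (mod 6).
  Combine with x ≡ 13 (mod 18): gcd(6, 18) = 6; 13 - 1 = 12, which IS divisible by 6, so compatible.
    Write x = 1 + 6·t and substitute into x ≡ 13 (mod 18): 6·t ≡ 13 − 1 = 12 (mod 18).
    Divide the congruence (and modulus) by g = 6: 1·t ≡ 2 (mod 3).
    So t ≡ 2 (mod 3).
    Then x = 1 + 6·2 = 13, valid modulo lcm(6, 18) = 18: x ≡ 13 (mod 18).
  Combine with x ≡ 1 (mod 4): gcd(18, 4) = 2; 1 - 13 = -12, which IS divisible by 2, so compatible.
    Write x = 13 + 18·t and substitute into x ≡ 1 (mod 4): 18·t ≡ 1 − 13 = -12 (mod 4).
    Divide the congruence (and modulus) by g = 2: 9·t ≡ -6 (mod 2).
    Reduce coefficients mod 2: 1·t ≡ 0 (mod 2).
    So t ≡ 0 (mod 2).
    Then x = 13 + 18·0 = 13, valid modulo lcm(18, 4) = 36: x ≡ 13 (mod 36).
Verify: 13 mod 6 = 1, 13 mod 18 = 13, 13 mod 4 = 1.

x ≡ 13 (mod 36).


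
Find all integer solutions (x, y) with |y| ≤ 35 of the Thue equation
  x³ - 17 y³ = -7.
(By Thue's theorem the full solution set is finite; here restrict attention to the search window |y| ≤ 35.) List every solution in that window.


The equation is x³ - 17y³ = -7. For fixed y, x³ = 17·y³ − 7, so a solution requires the RHS to be a perfect cube.
Strategy: iterate y from -35 to 35, compute RHS = 17·y³ − 7, and check whether it is a (positive or negative) perfect cube.
Check small values of y:
  y = 0: RHS = -7 is not a perfect cube.
  y = 1: RHS = 10 is not a perfect cube.
  y = -1: RHS = -24 is not a perfect cube.
  y = 2: RHS = 129 is not a perfect cube.
  y = -2: RHS = -143 is not a perfect cube.
  y = 3: RHS = 452 is not a perfect cube.
  y = -3: RHS = -466 is not a perfect cube.
Continuing the search up to |y| = 35 finds no solutions either.
No (x, y) in the scanned range satisfies the equation.

No integer solutions with |y| ≤ 35.


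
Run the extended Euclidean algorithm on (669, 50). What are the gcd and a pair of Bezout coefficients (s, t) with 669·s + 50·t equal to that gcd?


Euclidean algorithm on (669, 50) — divide until remainder is 0:
  669 = 13 · 50 + 19
  50 = 2 · 19 + 12
  19 = 1 · 12 + 7
  12 = 1 · 7 + 5
  7 = 1 · 5 + 2
  5 = 2 · 2 + 1
  2 = 2 · 1 + 0
gcd(669, 50) = 1.
Track Bezout coefficients alongside the remainders: start with r₀ = 669 = a·1 + b·0 (s = 1, t = 0) and r₁ = 50 = a·0 + b·1 (s = 0, t = 1); each new remainder r_{k+1} = r_{k-1} − q_k·r_k inherits s_{k+1} = s_{k-1} − q_k·s_k, t_{k+1} = t_{k-1} − q_k·t_k, so r_k = a·s_k + b·t_k at every step:
  q = 13: r = 19, s = 1 − 13·0 = 1, t = 0 − 13·1 = -13  (check: 669·1 + 50·(-13) = 19)
  q = 2: r = 12, s = 0 − 2·1 = -2, t = 1 − 2·(-13) = 27  (check: 669·(-2) + 50·27 = 12)
  q = 1: r = 7, s = 1 − 1·(-2) = 3, t = -13 − 1·27 = -40  (check: 669·3 + 50·(-40) = 7)
  q = 1: r = 5, s = -2 − 1·3 = -5, t = 27 − 1·(-40) = 67  (check: 669·(-5) + 50·67 = 5)
  q = 1: r = 2, s = 3 − 1·(-5) = 8, t = -40 − 1·67 = -107  (check: 669·8 + 50·(-107) = 2)
  q = 2: r = 1, s = -5 − 2·8 = -21, t = 67 − 2·(-107) = 281  (check: 669·(-21) + 50·281 = 1)
The row with r = 1 (the gcd) gives the Bezout coefficients s = -21, t = 281.
Result: 669 · (-21) + 50 · (281) = 1.

gcd(669, 50) = 1; s = -21, t = 281 (check: 669·(-21) + 50·281 = 1).


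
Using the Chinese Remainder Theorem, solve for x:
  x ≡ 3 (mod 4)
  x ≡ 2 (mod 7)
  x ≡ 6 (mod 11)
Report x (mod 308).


Moduli 4, 7, 11 are pairwise coprime; by CRT there is a unique solution modulo M = 4 · 7 · 11 = 308.
Solve pairwise, accumulating the modulus:
  Start with x ≡ 3 (mod 4).
  Combine with x ≡ 2 (mod 7): since gcd(4, 7) = 1, we get a unique residue mod 28.
    Write x = 3 + 4·t and substitute into x ≡ 2 (mod 7): 4·t ≡ 2 − 3 = -1 (mod 7).
    Reduce coefficients mod 7: 4·t ≡ 6 (mod 7).
    The inverse of 4 mod 7 is 2 (since 4·2 = 8 = 1·7 + 1), so t ≡ 2·6 = 12 ≡ 5 (mod 7).
    Then x = 3 + 4·5 = 23, valid modulo lcm(4, 7) = 28: x ≡ 23 (mod 28).
  Combine with x ≡ 6 (mod 11): since gcd(28, 11) = 1, we get a unique residue mod 308.
    Write x = 23 + 28·t and substitute into x ≡ 6 (mod 11): 28·t ≡ 6 − 23 = -17 (mod 11).
    Reduce coefficients mod 11: 6·t ≡ 5 (mod 11).
    The inverse of 6 mod 11 is 2 (since 6·2 = 12 = 1·11 + 1), so t ≡ 2·5 = 10 ≡ 10 (mod 11).
    Then x = 23 + 28·10 = 303, valid modulo lcm(28, 11) = 308: x ≡ 303 (mod 308).
Verify: 303 mod 4 = 3 ✓, 303 mod 7 = 2 ✓, 303 mod 11 = 6 ✓.

x ≡ 303 (mod 308).


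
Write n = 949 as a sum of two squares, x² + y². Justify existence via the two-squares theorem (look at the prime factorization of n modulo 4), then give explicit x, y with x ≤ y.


Step 1: Factor n = 949 = 13 · 73.
Step 2: Check the mod-4 condition on each prime factor: 13 ≡ 1 (mod 4), exponent 1; 73 ≡ 1 (mod 4), exponent 1.
All primes ≡ 3 (mod 4) appear to even exponent (or don't appear), so by the two-squares theorem n IS expressible as a sum of two squares.
Step 3: Build a representation. Here n = 13 · 73 is a product of primes ≡ 1 (mod 4). Each prime p ≡ 1 (mod 4) is itself a sum of two squares; find a² by testing p − a² for a perfect square:
  13: 13 − 1² = 12, 13 − 2² = 9 = 3² ⇒ 13 = 2² + 3².
  73: 73 − 1² = 72, 73 − 2² = 69, 73 − 3² = 64 = 8² ⇒ 73 = 3² + 8².
  Combine using the Brahmagupta–Fibonacci identity (a² + b²)(c² + d²) = (ac − bd)² + (ad + bc)² = (ac + bd)² + (ad − bc)²:
  13 · 73 = 949: from (2² + 3²)(3² + 8²), take (2·3 − 3·8, 2·8 + 3·3) = (6 − 24, 16 + 9) = (-18, 25); dropping signs (only squares matter) gives (18, 25); check 18² + 25² = 324 + 625 = 949 ✓.
Step 4: Order so x ≤ y and verify: 18² + 25² = 324 + 625 = 949 = n. ✓

n = 949 = 18² + 25² (one valid representation with x ≤ y).


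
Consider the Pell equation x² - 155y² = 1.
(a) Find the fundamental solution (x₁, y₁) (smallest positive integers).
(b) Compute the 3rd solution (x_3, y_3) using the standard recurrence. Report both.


Step 1: Find the fundamental solution (x₁, y₁) of x² - 155y² = 1.
  Expand √155 as a continued fraction. a₀ = ⌊√155⌋ = 12; iterate m_{k+1} = d_k·a_k − m_k, d_{k+1} = (155 − m_{k+1}²)/d_k, a_{k+1} = ⌊(a₀ + m_{k+1})/d_{k+1}⌋ (starting m₀ = 0, d₀ = 1), with convergents p_k = a_k·p_{k-1} + p_{k-2}, q_k = a_k·q_{k-1} + q_{k-2} (p₋₁ = 1, q₋₁ = 0):
  k = 0: a₀ = 12; p₀/q₀ = 12/1; p₀² − 155·q₀² = 144 − 155 = -11.
  k = 1: m = 12, d = 11, a = ⌊(12 + 12)/11⌋ = 2; p/q = (2·12 + 1)/(2·1 + 0) = 25/2; p² − 155·q² = 625 − 620 = 5.
  k = 2: m = 10, d = 5, a = ⌊(12 + 10)/5⌋ = 4; p/q = (4·25 + 12)/(4·2 + 1) = 112/9; p² − 155·q² = 12544 − 12555 = -11.
  k = 3: m = 10, d = 11, a = ⌊(12 + 10)/11⌋ = 2; p/q = (2·112 + 25)/(2·9 + 2) = 249/20; p² − 155·q² = 62001 − 62000 = 1.
  The first convergent with p² − 155·q² = 1 gives the fundamental solution (x₁, y₁) = (249, 20).
Step 2: Apply the recurrence (x_{n+1}, y_{n+1}) = (x₁x_n + 155y₁y_n, x₁y_n + y₁x_n) repeatedly.
  From (x_1, y_1) = (249, 20): x_2 = 249·249 + 155·20·20 = 124001; y_2 = 249·20 + 20·249 = 9960.
  From (x_2, y_2) = (124001, 9960): x_3 = 249·124001 + 155·20·9960 = 61752249; y_3 = 249·9960 + 20·124001 = 4960060.
Step 3: Verify x_3² - 155·y_3² = 3813340256558001 - 3813340256558000 = 1 (should be 1). ✓

(x_1, y_1) = (249, 20); (x_3, y_3) = (61752249, 4960060).


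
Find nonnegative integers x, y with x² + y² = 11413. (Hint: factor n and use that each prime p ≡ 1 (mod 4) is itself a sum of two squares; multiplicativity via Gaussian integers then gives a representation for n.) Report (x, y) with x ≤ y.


Step 1: Factor n = 11413 = 101 · 113.
Step 2: Check the mod-4 condition on each prime factor: 101 ≡ 1 (mod 4), exponent 1; 113 ≡ 1 (mod 4), exponent 1.
All primes ≡ 3 (mod 4) appear to even exponent (or don't appear), so by the two-squares theorem n IS expressible as a sum of two squares.
Step 3: Build a representation. Here n = 101 · 113 is a product of primes ≡ 1 (mod 4). Each prime p ≡ 1 (mod 4) is itself a sum of two squares; find a² by testing p − a² for a perfect square:
  101: 101 − 1² = 100 = 10² ⇒ 101 = 1² + 10².
  113: 113 − 1² = 112, 113 − 2² = 109, 113 − 3² = 104, 113 − 4² = 97, 113 − 5² = 88, 113 − 6² = 77, 113 − 7² = 64 = 8² ⇒ 113 = 7² + 8².
  Combine using the Brahmagupta–Fibonacci identity (a² + b²)(c² + d²) = (ac − bd)² + (ad + bc)² = (ac + bd)² + (ad − bc)²:
  101 · 113 = 11413: from (1² + 10²)(7² + 8²), take (1·7 − 10·8, 1·8 + 10·7) = (7 − 80, 8 + 70) = (-73, 78); dropping signs (only squares matter) gives (73, 78); check 73² + 78² = 5329 + 6084 = 11413 ✓.
Step 4: Order so x ≤ y and verify: 73² + 78² = 5329 + 6084 = 11413 = n. ✓

n = 11413 = 73² + 78² (one valid representation with x ≤ y).


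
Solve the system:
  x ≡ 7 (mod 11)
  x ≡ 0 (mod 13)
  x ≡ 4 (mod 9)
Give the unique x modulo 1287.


Moduli 11, 13, 9 are pairwise coprime; by CRT there is a unique solution modulo M = 11 · 13 · 9 = 1287.
Solve pairwise, accumulating the modulus:
  Start with x ≡ 7 (mod 11).
  Combine with x ≡ 0 (mod 13): since gcd(11, 13) = 1, we get a unique residue mod 143.
    Write x = 7 + 11·t and substitute into x ≡ 0 (mod 13): 11·t ≡ 0 − 7 = -7 (mod 13).
    Reduce coefficients mod 13: 11·t ≡ 6 (mod 13).
    The inverse of 11 mod 13 is 6 (since 11·6 = 66 = 5·13 + 1), so t ≡ 6·6 = 36 ≡ 10 (mod 13).
    Then x = 7 + 11·10 = 117, valid modulo lcm(11, 13) = 143: x ≡ 117 (mod 143).
  Combine with x ≡ 4 (mod 9): since gcd(143, 9) = 1, we get a unique residue mod 1287.
    Write x = 117 + 143·t and substitute into x ≡ 4 (mod 9): 143·t ≡ 4 − 117 = -113 (mod 9).
    Reduce coefficients mod 9: 8·t ≡ 4 (mod 9).
    The inverse of 8 mod 9 is 8 (since 8·8 = 64 = 7·9 + 1), so t ≡ 8·4 = 32 ≡ 5 (mod 9).
    Then x = 117 + 143·5 = 832, valid modulo lcm(143, 9) = 1287: x ≡ 832 (mod 1287).
Verify: 832 mod 11 = 7 ✓, 832 mod 13 = 0 ✓, 832 mod 9 = 4 ✓.

x ≡ 832 (mod 1287).


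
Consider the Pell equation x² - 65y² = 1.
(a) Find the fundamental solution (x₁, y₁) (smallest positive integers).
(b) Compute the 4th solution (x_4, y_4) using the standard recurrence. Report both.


Step 1: Find the fundamental solution (x₁, y₁) of x² - 65y² = 1.
  Expand √65 as a continued fraction. a₀ = ⌊√65⌋ = 8; iterate m_{k+1} = d_k·a_k − m_k, d_{k+1} = (65 − m_{k+1}²)/d_k, a_{k+1} = ⌊(a₀ + m_{k+1})/d_{k+1}⌋ (starting m₀ = 0, d₀ = 1), with convergents p_k = a_k·p_{k-1} + p_{k-2}, q_k = a_k·q_{k-1} + q_{k-2} (p₋₁ = 1, q₋₁ = 0):
  k = 0: a₀ = 8; p₀/q₀ = 8/1; p₀² − 65·q₀² = 64 − 65 = -1.
  k = 1: m = 8, d = 1, a = ⌊(8 + 8)/1⌋ = 16; p/q = (16·8 + 1)/(16·1 + 0) = 129/16; p² − 65·q² = 16641 − 16640 = 1.
  The first convergent with p² − 65·q² = 1 gives the fundamental solution (x₁, y₁) = (129, 16).
Step 2: Apply the recurrence (x_{n+1}, y_{n+1}) = (x₁x_n + 65y₁y_n, x₁y_n + y₁x_n) repeatedly.
  From (x_1, y_1) = (129, 16): x_2 = 129·129 + 65·16·16 = 33281; y_2 = 129·16 + 16·129 = 4128.
  From (x_2, y_2) = (33281, 4128): x_3 = 129·33281 + 65·16·4128 = 8586369; y_3 = 129·4128 + 16·33281 = 1065008.
  From (x_3, y_3) = (8586369, 1065008): x_4 = 129·8586369 + 65·16·1065008 = 2215249921; y_4 = 129·1065008 + 16·8586369 = 274767936.
Step 3: Verify x_4² - 65·y_4² = 4907332212490506241 - 4907332212490506240 = 1 (should be 1). ✓

(x_1, y_1) = (129, 16); (x_4, y_4) = (2215249921, 274767936).


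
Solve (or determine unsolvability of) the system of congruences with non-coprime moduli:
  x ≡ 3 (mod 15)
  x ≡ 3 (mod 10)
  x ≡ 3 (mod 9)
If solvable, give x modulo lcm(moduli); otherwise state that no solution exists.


Moduli 15, 10, 9 are not pairwise coprime, so CRT works modulo lcm(m_i) when all pairwise compatibility conditions hold.
Pairwise compatibility: gcd(m_i, m_j) must divide a_i - a_j for every pair.
Merge one congruence at a time:
  Start: x ≡ 3 (mod 15).
  Combine with x ≡ 3 (mod 10): gcd(15, 10) = 5; 3 - 3 = 0, which IS divisible by 5, so compatible.
    Write x = 3 + 15·t and substitute into x ≡ 3 (mod 10): 15·t ≡ 3 − 3 = 0 (mod 10).
    Divide the congruence (and modulus) by g = 5: 3·t ≡ 0 (mod 2).
    Reduce coefficients mod 2: 1·t ≡ 0 (mod 2).
    So t ≡ 0 (mod 2).
    Then x = 3 + 15·0 = 3, valid modulo lcm(15, 10) = 30: x ≡ 3 (mod 30).
  Combine with x ≡ 3 (mod 9): gcd(30, 9) = 3; 3 - 3 = 0, which IS divisible by 3, so compatible.
    Write x = 3 + 30·t and substitute into x ≡ 3 (mod 9): 30·t ≡ 3 − 3 = 0 (mod 9).
    Divide the congruence (and modulus) by g = 3: 10·t ≡ 0 (mod 3).
    Reduce coefficients mod 3: 1·t ≡ 0 (mod 3).
    So t ≡ 0 (mod 3).
    Then x = 3 + 30·0 = 3, valid modulo lcm(30, 9) = 90: x ≡ 3 (mod 90).
Verify: 3 mod 15 = 3, 3 mod 10 = 3, 3 mod 9 = 3.

x ≡ 3 (mod 90).


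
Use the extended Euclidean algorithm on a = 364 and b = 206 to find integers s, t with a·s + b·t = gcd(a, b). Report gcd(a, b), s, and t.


Euclidean algorithm on (364, 206) — divide until remainder is 0:
  364 = 1 · 206 + 158
  206 = 1 · 158 + 48
  158 = 3 · 48 + 14
  48 = 3 · 14 + 6
  14 = 2 · 6 + 2
  6 = 3 · 2 + 0
gcd(364, 206) = 2.
Track Bezout coefficients alongside the remainders: start with r₀ = 364 = a·1 + b·0 (s = 1, t = 0) and r₁ = 206 = a·0 + b·1 (s = 0, t = 1); each new remainder r_{k+1} = r_{k-1} − q_k·r_k inherits s_{k+1} = s_{k-1} − q_k·s_k, t_{k+1} = t_{k-1} − q_k·t_k, so r_k = a·s_k + b·t_k at every step:
  q = 1: r = 158, s = 1 − 1·0 = 1, t = 0 − 1·1 = -1  (check: 364·1 + 206·(-1) = 158)
  q = 1: r = 48, s = 0 − 1·1 = -1, t = 1 − 1·(-1) = 2  (check: 364·(-1) + 206·2 = 48)
  q = 3: r = 14, s = 1 − 3·(-1) = 4, t = -1 − 3·2 = -7  (check: 364·4 + 206·(-7) = 14)
  q = 3: r = 6, s = -1 − 3·4 = -13, t = 2 − 3·(-7) = 23  (check: 364·(-13) + 206·23 = 6)
  q = 2: r = 2, s = 4 − 2·(-13) = 30, t = -7 − 2·23 = -53  (check: 364·30 + 206·(-53) = 2)
The row with r = 2 (the gcd) gives the Bezout coefficients s = 30, t = -53.
Result: 364 · (30) + 206 · (-53) = 2.

gcd(364, 206) = 2; s = 30, t = -53 (check: 364·30 + 206·(-53) = 2).


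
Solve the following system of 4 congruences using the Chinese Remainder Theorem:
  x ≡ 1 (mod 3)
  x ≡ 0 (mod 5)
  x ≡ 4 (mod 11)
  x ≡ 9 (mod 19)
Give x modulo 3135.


Product of moduli M = 3 · 5 · 11 · 19 = 3135.
Merge one congruence at a time:
  Start: x ≡ 1 (mod 3).
  Combine with x ≡ 0 (mod 5); new modulus lcm = 15.
    Write x = 1 + 3·t and substitute into x ≡ 0 (mod 5): 3·t ≡ 0 − 1 = -1 (mod 5).
    Reduce coefficients mod 5: 3·t ≡ 4 (mod 5).
    The inverse of 3 mod 5 is 2 (since 3·2 = 6 = 1·5 + 1), so t ≡ 2·4 = 8 ≡ 3 (mod 5).
    Then x = 1 + 3·3 = 10, valid modulo lcm(3, 5) = 15: x ≡ 10 (mod 15).
  Combine with x ≡ 4 (mod 11); new modulus lcm = 165.
    Write x = 10 + 15·t and substitute into x ≡ 4 (mod 11): 15·t ≡ 4 − 10 = -6 (mod 11).
    Reduce coefficients mod 11: 4·t ≡ 5 (mod 11).
    The inverse of 4 mod 11 is 3 (since 4·3 = 12 = 1·11 + 1), so t ≡ 3·5 = 15 ≡ 4 (mod 11).
    Then x = 10 + 15·4 = 70, valid modulo lcm(15, 11) = 165: x ≡ 70 (mod 165).
  Combine with x ≡ 9 (mod 19); new modulus lcm = 3135.
    Write x = 70 + 165·t and substitute into x ≡ 9 (mod 19): 165·t ≡ 9 − 70 = -61 (mod 19).
    Reduce coefficients mod 19: 13·t ≡ 15 (mod 19).
    The inverse of 13 mod 19 is 3 (since 13·3 = 39 = 2·19 + 1), so t ≡ 3·15 = 45 ≡ 7 (mod 19).
    Then x = 70 + 165·7 = 1225, valid modulo lcm(165, 19) = 3135: x ≡ 1225 (mod 3135).
Verify against each original: 1225 mod 3 = 1, 1225 mod 5 = 0, 1225 mod 11 = 4, 1225 mod 19 = 9.

x ≡ 1225 (mod 3135).


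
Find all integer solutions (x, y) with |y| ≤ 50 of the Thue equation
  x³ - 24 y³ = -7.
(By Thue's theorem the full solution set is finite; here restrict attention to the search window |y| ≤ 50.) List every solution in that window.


The equation is x³ - 24y³ = -7. For fixed y, x³ = 24·y³ − 7, so a solution requires the RHS to be a perfect cube.
Strategy: iterate y from -50 to 50, compute RHS = 24·y³ − 7, and check whether it is a (positive or negative) perfect cube.
Check small values of y:
  y = 0: RHS = -7 is not a perfect cube.
  y = 1: RHS = 17 is not a perfect cube.
  y = -1: RHS = -31 is not a perfect cube.
  y = 2: RHS = 185 is not a perfect cube.
  y = -2: RHS = -199 is not a perfect cube.
  y = 3: RHS = 641 is not a perfect cube.
  y = -3: RHS = -655 is not a perfect cube.
Continuing the search up to |y| = 50 finds no solutions either.
No (x, y) in the scanned range satisfies the equation.

No integer solutions with |y| ≤ 50.


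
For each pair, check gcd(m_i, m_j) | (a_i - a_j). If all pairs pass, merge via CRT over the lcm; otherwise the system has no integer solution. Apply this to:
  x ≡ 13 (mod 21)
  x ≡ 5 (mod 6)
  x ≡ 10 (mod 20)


Moduli 21, 6, 20 are not pairwise coprime, so CRT works modulo lcm(m_i) when all pairwise compatibility conditions hold.
Pairwise compatibility: gcd(m_i, m_j) must divide a_i - a_j for every pair.
Merge one congruence at a time:
  Start: x ≡ 13 (mod 21).
  Combine with x ≡ 5 (mod 6): gcd(21, 6) = 3, and 5 - 13 = -8 is NOT divisible by 3.
    ⇒ system is inconsistent (no integer solution).

No solution (the system is inconsistent).


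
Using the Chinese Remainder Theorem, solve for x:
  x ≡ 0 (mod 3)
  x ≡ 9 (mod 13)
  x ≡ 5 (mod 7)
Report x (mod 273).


Moduli 3, 13, 7 are pairwise coprime; by CRT there is a unique solution modulo M = 3 · 13 · 7 = 273.
Solve pairwise, accumulating the modulus:
  Start with x ≡ 0 (mod 3).
  Combine with x ≡ 9 (mod 13): since gcd(3, 13) = 1, we get a unique residue mod 39.
    Write x = 0 + 3·t and substitute into x ≡ 9 (mod 13): 3·t ≡ 9 − 0 = 9 (mod 13).
    The inverse of 3 mod 13 is 9 (since 3·9 = 27 = 2·13 + 1), so t ≡ 9·9 = 81 ≡ 3 (mod 13).
    Then x = 0 + 3·3 = 9, valid modulo lcm(3, 13) = 39: x ≡ 9 (mod 39).
  Combine with x ≡ 5 (mod 7): since gcd(39, 7) = 1, we get a unique residue mod 273.
    Write x = 9 + 39·t and substitute into x ≡ 5 (mod 7): 39·t ≡ 5 − 9 = -4 (mod 7).
    Reduce coefficients mod 7: 4·t ≡ 3 (mod 7).
    The inverse of 4 mod 7 is 2 (since 4·2 = 8 = 1·7 + 1), so t ≡ 2·3 = 6 ≡ 6 (mod 7).
    Then x = 9 + 39·6 = 243, valid modulo lcm(39, 7) = 273: x ≡ 243 (mod 273).
Verify: 243 mod 3 = 0 ✓, 243 mod 13 = 9 ✓, 243 mod 7 = 5 ✓.

x ≡ 243 (mod 273).


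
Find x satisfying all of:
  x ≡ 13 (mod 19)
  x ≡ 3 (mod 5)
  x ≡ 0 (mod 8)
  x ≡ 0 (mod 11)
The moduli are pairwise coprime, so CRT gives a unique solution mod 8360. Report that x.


Product of moduli M = 19 · 5 · 8 · 11 = 8360.
Merge one congruence at a time:
  Start: x ≡ 13 (mod 19).
  Combine with x ≡ 3 (mod 5); new modulus lcm = 95.
    Write x = 13 + 19·t and substitute into x ≡ 3 (mod 5): 19·t ≡ 3 − 13 = -10 (mod 5).
    Reduce coefficients mod 5: 4·t ≡ 0 (mod 5).
    The inverse of 4 mod 5 is 4 (since 4·4 = 16 = 3·5 + 1), so t ≡ 4·0 = 0 ≡ 0 (mod 5).
    Then x = 13 + 19·0 = 13, valid modulo lcm(19, 5) = 95: x ≡ 13 (mod 95).
  Combine with x ≡ 0 (mod 8); new modulus lcm = 760.
    Write x = 13 + 95·t and substitute into x ≡ 0 (mod 8): 95·t ≡ 0 − 13 = -13 (mod 8).
    Reduce coefficients mod 8: 7·t ≡ 3 (mod 8).
    The inverse of 7 mod 8 is 7 (since 7·7 = 49 = 6·8 + 1), so t ≡ 7·3 = 21 ≡ 5 (mod 8).
    Then x = 13 + 95·5 = 488, valid modulo lcm(95, 8) = 760: x ≡ 488 (mod 760).
  Combine with x ≡ 0 (mod 11); new modulus lcm = 8360.
    Write x = 488 + 760·t and substitute into x ≡ 0 (mod 11): 760·t ≡ 0 − 488 = -488 (mod 11).
    Reduce coefficients mod 11: 1·t ≡ 7 (mod 11).
    So t ≡ 7 (mod 11).
    Then x = 488 + 760·7 = 5808, valid modulo lcm(760, 11) = 8360: x ≡ 5808 (mod 8360).
Verify against each original: 5808 mod 19 = 13, 5808 mod 5 = 3, 5808 mod 8 = 0, 5808 mod 11 = 0.

x ≡ 5808 (mod 8360).


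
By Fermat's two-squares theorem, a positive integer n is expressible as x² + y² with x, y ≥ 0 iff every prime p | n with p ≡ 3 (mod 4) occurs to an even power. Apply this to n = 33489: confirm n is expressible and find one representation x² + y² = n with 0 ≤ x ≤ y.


Step 1: Factor n = 33489 = 3^2 · 61^2.
Step 2: Check the mod-4 condition on each prime factor: 3 ≡ 3 (mod 4), exponent 2 (must be even); 61 ≡ 1 (mod 4), exponent 2.
All primes ≡ 3 (mod 4) appear to even exponent (or don't appear), so by the two-squares theorem n IS expressible as a sum of two squares.
Step 3: Build a representation. Group n = k² · m with k = 3 and m = 61 · 61 = 3721 (a product of primes ≡ 1 (mod 4)); a representation of m scales to one of n via (k·x)² + (k·y)² = k²(x² + y²). Each prime p ≡ 1 (mod 4) is itself a sum of two squares; find a² by testing p − a² for a perfect square:
  61: 61 − 1² = 60, 61 − 2² = 57, 61 − 3² = 52, 61 − 4² = 45, 61 − 5² = 36 = 6² ⇒ 61 = 5² + 6².
  Combine using the Brahmagupta–Fibonacci identity (a² + b²)(c² + d²) = (ac − bd)² + (ad + bc)² = (ac + bd)² + (ad − bc)²:
  61 · 61 = 3721: from (5² + 6²)(5² + 6²), take (5·5 − 6·6, 5·6 + 6·5) = (25 − 36, 30 + 30) = (-11, 60); dropping signs (only squares matter) gives (11, 60); check 11² + 60² = 121 + 3600 = 3721 ✓.
  Scale by k = 3: (3·11, 3·60) = (33, 180).
Step 4: Order so x ≤ y and verify: 33² + 180² = 1089 + 32400 = 33489 = n. ✓

n = 33489 = 33² + 180² (one valid representation with x ≤ y).


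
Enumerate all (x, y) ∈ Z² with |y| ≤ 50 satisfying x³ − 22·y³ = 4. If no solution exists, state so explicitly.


The equation is x³ - 22y³ = 4. For fixed y, x³ = 22·y³ + 4, so a solution requires the RHS to be a perfect cube.
Strategy: iterate y from -50 to 50, compute RHS = 22·y³ + 4, and check whether it is a (positive or negative) perfect cube.
Check small values of y:
  y = 0: RHS = 4 is not a perfect cube.
  y = 1: RHS = 26 is not a perfect cube.
  y = -1: RHS = -18 is not a perfect cube.
  y = 2: RHS = 180 is not a perfect cube.
  y = -2: RHS = -172 is not a perfect cube.
  y = 3: RHS = 598 is not a perfect cube.
  y = -3: RHS = -590 is not a perfect cube.
Continuing the search up to |y| = 50 finds no solutions either.
No (x, y) in the scanned range satisfies the equation.

No integer solutions with |y| ≤ 50.


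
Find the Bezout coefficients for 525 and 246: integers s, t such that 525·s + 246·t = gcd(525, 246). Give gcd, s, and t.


Euclidean algorithm on (525, 246) — divide until remainder is 0:
  525 = 2 · 246 + 33
  246 = 7 · 33 + 15
  33 = 2 · 15 + 3
  15 = 5 · 3 + 0
gcd(525, 246) = 3.
Track Bezout coefficients alongside the remainders: start with r₀ = 525 = a·1 + b·0 (s = 1, t = 0) and r₁ = 246 = a·0 + b·1 (s = 0, t = 1); each new remainder r_{k+1} = r_{k-1} − q_k·r_k inherits s_{k+1} = s_{k-1} − q_k·s_k, t_{k+1} = t_{k-1} − q_k·t_k, so r_k = a·s_k + b·t_k at every step:
  q = 2: r = 33, s = 1 − 2·0 = 1, t = 0 − 2·1 = -2  (check: 525·1 + 246·(-2) = 33)
  q = 7: r = 15, s = 0 − 7·1 = -7, t = 1 − 7·(-2) = 15  (check: 525·(-7) + 246·15 = 15)
  q = 2: r = 3, s = 1 − 2·(-7) = 15, t = -2 − 2·15 = -32  (check: 525·15 + 246·(-32) = 3)
The row with r = 3 (the gcd) gives the Bezout coefficients s = 15, t = -32.
Result: 525 · (15) + 246 · (-32) = 3.

gcd(525, 246) = 3; s = 15, t = -32 (check: 525·15 + 246·(-32) = 3).


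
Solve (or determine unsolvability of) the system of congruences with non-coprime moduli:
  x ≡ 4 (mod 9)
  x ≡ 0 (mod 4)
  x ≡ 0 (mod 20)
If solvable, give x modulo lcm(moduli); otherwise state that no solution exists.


Moduli 9, 4, 20 are not pairwise coprime, so CRT works modulo lcm(m_i) when all pairwise compatibility conditions hold.
Pairwise compatibility: gcd(m_i, m_j) must divide a_i - a_j for every pair.
Merge one congruence at a time:
  Start: x ≡ 4 (mod 9).
  Combine with x ≡ 0 (mod 4): gcd(9, 4) = 1; 0 - 4 = -4, which IS divisible by 1, so compatible.
    Write x = 4 + 9·t and substitute into x ≡ 0 (mod 4): 9·t ≡ 0 − 4 = -4 (mod 4).
    Reduce coefficients mod 4: 1·t ≡ 0 (mod 4).
    So t ≡ 0 (mod 4).
    Then x = 4 + 9·0 = 4, valid modulo lcm(9, 4) = 36: x ≡ 4 (mod 36).
  Combine with x ≡ 0 (mod 20): gcd(36, 20) = 4; 0 - 4 = -4, which IS divisible by 4, so compatible.
    Write x = 4 + 36·t and substitute into x ≡ 0 (mod 20): 36·t ≡ 0 − 4 = -4 (mod 20).
    Divide the congruence (and modulus) by g = 4: 9·t ≡ -1 (mod 5).
    Reduce coefficients mod 5: 4·t ≡ 4 (mod 5).
    The inverse of 4 mod 5 is 4 (since 4·4 = 16 = 3·5 + 1), so t ≡ 4·4 = 16 ≡ 1 (mod 5).
    Then x = 4 + 36·1 = 40, valid modulo lcm(36, 20) = 180: x ≡ 40 (mod 180).
Verify: 40 mod 9 = 4, 40 mod 4 = 0, 40 mod 20 = 0.

x ≡ 40 (mod 180).


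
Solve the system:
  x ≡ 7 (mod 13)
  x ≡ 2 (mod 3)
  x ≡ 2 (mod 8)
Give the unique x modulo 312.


Moduli 13, 3, 8 are pairwise coprime; by CRT there is a unique solution modulo M = 13 · 3 · 8 = 312.
Solve pairwise, accumulating the modulus:
  Start with x ≡ 7 (mod 13).
  Combine with x ≡ 2 (mod 3): since gcd(13, 3) = 1, we get a unique residue mod 39.
    Write x = 7 + 13·t and substitute into x ≡ 2 (mod 3): 13·t ≡ 2 − 7 = -5 (mod 3).
    Reduce coefficients mod 3: 1·t ≡ 1 (mod 3).
    So t ≡ 1 (mod 3).
    Then x = 7 + 13·1 = 20, valid modulo lcm(13, 3) = 39: x ≡ 20 (mod 39).
  Combine with x ≡ 2 (mod 8): since gcd(39, 8) = 1, we get a unique residue mod 312.
    Write x = 20 + 39·t and substitute into x ≡ 2 (mod 8): 39·t ≡ 2 − 20 = -18 (mod 8).
    Reduce coefficients mod 8: 7·t ≡ 6 (mod 8).
    The inverse of 7 mod 8 is 7 (since 7·7 = 49 = 6·8 + 1), so t ≡ 7·6 = 42 ≡ 2 (mod 8).
    Then x = 20 + 39·2 = 98, valid modulo lcm(39, 8) = 312: x ≡ 98 (mod 312).
Verify: 98 mod 13 = 7 ✓, 98 mod 3 = 2 ✓, 98 mod 8 = 2 ✓.

x ≡ 98 (mod 312).


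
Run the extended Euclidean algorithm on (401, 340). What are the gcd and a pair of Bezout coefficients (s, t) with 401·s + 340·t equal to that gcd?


Euclidean algorithm on (401, 340) — divide until remainder is 0:
  401 = 1 · 340 + 61
  340 = 5 · 61 + 35
  61 = 1 · 35 + 26
  35 = 1 · 26 + 9
  26 = 2 · 9 + 8
  9 = 1 · 8 + 1
  8 = 8 · 1 + 0
gcd(401, 340) = 1.
Track Bezout coefficients alongside the remainders: start with r₀ = 401 = a·1 + b·0 (s = 1, t = 0) and r₁ = 340 = a·0 + b·1 (s = 0, t = 1); each new remainder r_{k+1} = r_{k-1} − q_k·r_k inherits s_{k+1} = s_{k-1} − q_k·s_k, t_{k+1} = t_{k-1} − q_k·t_k, so r_k = a·s_k + b·t_k at every step:
  q = 1: r = 61, s = 1 − 1·0 = 1, t = 0 − 1·1 = -1  (check: 401·1 + 340·(-1) = 61)
  q = 5: r = 35, s = 0 − 5·1 = -5, t = 1 − 5·(-1) = 6  (check: 401·(-5) + 340·6 = 35)
  q = 1: r = 26, s = 1 − 1·(-5) = 6, t = -1 − 1·6 = -7  (check: 401·6 + 340·(-7) = 26)
  q = 1: r = 9, s = -5 − 1·6 = -11, t = 6 − 1·(-7) = 13  (check: 401·(-11) + 340·13 = 9)
  q = 2: r = 8, s = 6 − 2·(-11) = 28, t = -7 − 2·13 = -33  (check: 401·28 + 340·(-33) = 8)
  q = 1: r = 1, s = -11 − 1·28 = -39, t = 13 − 1·(-33) = 46  (check: 401·(-39) + 340·46 = 1)
The row with r = 1 (the gcd) gives the Bezout coefficients s = -39, t = 46.
Result: 401 · (-39) + 340 · (46) = 1.

gcd(401, 340) = 1; s = -39, t = 46 (check: 401·(-39) + 340·46 = 1).


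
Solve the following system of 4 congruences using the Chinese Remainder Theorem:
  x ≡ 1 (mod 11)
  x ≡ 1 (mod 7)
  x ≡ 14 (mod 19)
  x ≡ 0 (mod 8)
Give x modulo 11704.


Product of moduli M = 11 · 7 · 19 · 8 = 11704.
Merge one congruence at a time:
  Start: x ≡ 1 (mod 11).
  Combine with x ≡ 1 (mod 7); new modulus lcm = 77.
    Write x = 1 + 11·t and substitute into x ≡ 1 (mod 7): 11·t ≡ 1 − 1 = 0 (mod 7).
    Reduce coefficients mod 7: 4·t ≡ 0 (mod 7).
    The inverse of 4 mod 7 is 2 (since 4·2 = 8 = 1·7 + 1), so t ≡ 2·0 = 0 ≡ 0 (mod 7).
    Then x = 1 + 11·0 = 1, valid modulo lcm(11, 7) = 77: x ≡ 1 (mod 77).
  Combine with x ≡ 14 (mod 19); new modulus lcm = 1463.
    Write x = 1 + 77·t and substitute into x ≡ 14 (mod 19): 77·t ≡ 14 − 1 = 13 (mod 19).
    Reduce coefficients mod 19: 1·t ≡ 13 (mod 19).
    So t ≡ 13 (mod 19).
    Then x = 1 + 77·13 = 1002, valid modulo lcm(77, 19) = 1463: x ≡ 1002 (mod 1463).
  Combine with x ≡ 0 (mod 8); new modulus lcm = 11704.
    Write x = 1002 + 1463·t and substitute into x ≡ 0 (mod 8): 1463·t ≡ 0 − 1002 = -1002 (mod 8).
    Reduce coefficients mod 8: 7·t ≡ 6 (mod 8).
    The inverse of 7 mod 8 is 7 (since 7·7 = 49 = 6·8 + 1), so t ≡ 7·6 = 42 ≡ 2 (mod 8).
    Then x = 1002 + 1463·2 = 3928, valid modulo lcm(1463, 8) = 11704: x ≡ 3928 (mod 11704).
Verify against each original: 3928 mod 11 = 1, 3928 mod 7 = 1, 3928 mod 19 = 14, 3928 mod 8 = 0.

x ≡ 3928 (mod 11704).


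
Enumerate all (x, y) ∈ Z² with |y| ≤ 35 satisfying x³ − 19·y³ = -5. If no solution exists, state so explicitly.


The equation is x³ - 19y³ = -5. For fixed y, x³ = 19·y³ − 5, so a solution requires the RHS to be a perfect cube.
Strategy: iterate y from -35 to 35, compute RHS = 19·y³ − 5, and check whether it is a (positive or negative) perfect cube.
Check small values of y:
  y = 0: RHS = -5 is not a perfect cube.
  y = 1: RHS = 14 is not a perfect cube.
  y = -1: RHS = -24 is not a perfect cube.
  y = 2: RHS = 147 is not a perfect cube.
  y = -2: RHS = -157 is not a perfect cube.
  y = 3: RHS = 508 is not a perfect cube.
  y = -3: RHS = -518 is not a perfect cube.
Continuing the search up to |y| = 35 finds no solutions either.
No (x, y) in the scanned range satisfies the equation.

No integer solutions with |y| ≤ 35.


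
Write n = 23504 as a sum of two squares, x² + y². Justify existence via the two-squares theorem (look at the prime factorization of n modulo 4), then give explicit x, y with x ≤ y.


Step 1: Factor n = 23504 = 2^4 · 13 · 113.
Step 2: Check the mod-4 condition on each prime factor: 2 = 2 (special); 13 ≡ 1 (mod 4), exponent 1; 113 ≡ 1 (mod 4), exponent 1.
All primes ≡ 3 (mod 4) appear to even exponent (or don't appear), so by the two-squares theorem n IS expressible as a sum of two squares.
Step 3: Build a representation. Group n = k² · m with k = 4 and m = 13 · 113 = 1469 (a product of primes ≡ 1 (mod 4)); a representation of m scales to one of n via (k·x)² + (k·y)² = k²(x² + y²). Each prime p ≡ 1 (mod 4) is itself a sum of two squares; find a² by testing p − a² for a perfect square:
  13: 13 − 1² = 12, 13 − 2² = 9 = 3² ⇒ 13 = 2² + 3².
  113: 113 − 1² = 112, 113 − 2² = 109, 113 − 3² = 104, 113 − 4² = 97, 113 − 5² = 88, 113 − 6² = 77, 113 − 7² = 64 = 8² ⇒ 113 = 7² + 8².
  Combine using the Brahmagupta–Fibonacci identity (a² + b²)(c² + d²) = (ac − bd)² + (ad + bc)² = (ac + bd)² + (ad − bc)²:
  13 · 113 = 1469: from (2² + 3²)(7² + 8²), take (2·7 − 3·8, 2·8 + 3·7) = (14 − 24, 16 + 21) = (-10, 37); dropping signs (only squares matter) gives (10, 37); check 10² + 37² = 100 + 1369 = 1469 ✓.
  Scale by k = 4: (4·10, 4·37) = (40, 148).
Step 4: Order so x ≤ y and verify: 40² + 148² = 1600 + 21904 = 23504 = n. ✓

n = 23504 = 40² + 148² (one valid representation with x ≤ y).


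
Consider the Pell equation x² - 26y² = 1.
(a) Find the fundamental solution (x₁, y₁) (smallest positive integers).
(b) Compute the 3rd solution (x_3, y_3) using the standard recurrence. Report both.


Step 1: Find the fundamental solution (x₁, y₁) of x² - 26y² = 1.
  Expand √26 as a continued fraction. a₀ = ⌊√26⌋ = 5; iterate m_{k+1} = d_k·a_k − m_k, d_{k+1} = (26 − m_{k+1}²)/d_k, a_{k+1} = ⌊(a₀ + m_{k+1})/d_{k+1}⌋ (starting m₀ = 0, d₀ = 1), with convergents p_k = a_k·p_{k-1} + p_{k-2}, q_k = a_k·q_{k-1} + q_{k-2} (p₋₁ = 1, q₋₁ = 0):
  k = 0: a₀ = 5; p₀/q₀ = 5/1; p₀² − 26·q₀² = 25 − 26 = -1.
  k = 1: m = 5, d = 1, a = ⌊(5 + 5)/1⌋ = 10; p/q = (10·5 + 1)/(10·1 + 0) = 51/10; p² − 26·q² = 2601 − 2600 = 1.
  The first convergent with p² − 26·q² = 1 gives the fundamental solution (x₁, y₁) = (51, 10).
Step 2: Apply the recurrence (x_{n+1}, y_{n+1}) = (x₁x_n + 26y₁y_n, x₁y_n + y₁x_n) repeatedly.
  From (x_1, y_1) = (51, 10): x_2 = 51·51 + 26·10·10 = 5201; y_2 = 51·10 + 10·51 = 1020.
  From (x_2, y_2) = (5201, 1020): x_3 = 51·5201 + 26·10·1020 = 530451; y_3 = 51·1020 + 10·5201 = 104030.
Step 3: Verify x_3² - 26·y_3² = 281378263401 - 281378263400 = 1 (should be 1). ✓

(x_1, y_1) = (51, 10); (x_3, y_3) = (530451, 104030).


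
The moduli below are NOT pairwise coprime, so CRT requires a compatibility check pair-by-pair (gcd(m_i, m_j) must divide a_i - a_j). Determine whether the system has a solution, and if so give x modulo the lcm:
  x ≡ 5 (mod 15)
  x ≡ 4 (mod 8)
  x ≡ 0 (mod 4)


Moduli 15, 8, 4 are not pairwise coprime, so CRT works modulo lcm(m_i) when all pairwise compatibility conditions hold.
Pairwise compatibility: gcd(m_i, m_j) must divide a_i - a_j for every pair.
Merge one congruence at a time:
  Start: x ≡ 5 (mod 15).
  Combine with x ≡ 4 (mod 8): gcd(15, 8) = 1; 4 - 5 = -1, which IS divisible by 1, so compatible.
    Write x = 5 + 15·t and substitute into x ≡ 4 (mod 8): 15·t ≡ 4 − 5 = -1 (mod 8).
    Reduce coefficients mod 8: 7·t ≡ 7 (mod 8).
    The inverse of 7 mod 8 is 7 (since 7·7 = 49 = 6·8 + 1), so t ≡ 7·7 = 49 ≡ 1 (mod 8).
    Then x = 5 + 15·1 = 20, valid modulo lcm(15, 8) = 120: x ≡ 20 (mod 120).
  Combine with x ≡ 0 (mod 4): gcd(120, 4) = 4; 0 - 20 = -20, which IS divisible by 4, so compatible.
    Write x = 20 + 120·t and substitute into x ≡ 0 (mod 4): 120·t ≡ 0 − 20 = -20 (mod 4).
    Divide the congruence (and modulus) by g = 4: 30·t ≡ -5 (mod 1).
    Modulo 1 every t works; take t = 0.
    Then x = 20 + 120·0 = 20, valid modulo lcm(120, 4) = 120: x ≡ 20 (mod 120).
Verify: 20 mod 15 = 5, 20 mod 8 = 4, 20 mod 4 = 0.

x ≡ 20 (mod 120).


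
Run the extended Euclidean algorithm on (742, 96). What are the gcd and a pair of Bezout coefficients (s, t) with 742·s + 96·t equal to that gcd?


Euclidean algorithm on (742, 96) — divide until remainder is 0:
  742 = 7 · 96 + 70
  96 = 1 · 70 + 26
  70 = 2 · 26 + 18
  26 = 1 · 18 + 8
  18 = 2 · 8 + 2
  8 = 4 · 2 + 0
gcd(742, 96) = 2.
Track Bezout coefficients alongside the remainders: start with r₀ = 742 = a·1 + b·0 (s = 1, t = 0) and r₁ = 96 = a·0 + b·1 (s = 0, t = 1); each new remainder r_{k+1} = r_{k-1} − q_k·r_k inherits s_{k+1} = s_{k-1} − q_k·s_k, t_{k+1} = t_{k-1} − q_k·t_k, so r_k = a·s_k + b·t_k at every step:
  q = 7: r = 70, s = 1 − 7·0 = 1, t = 0 − 7·1 = -7  (check: 742·1 + 96·(-7) = 70)
  q = 1: r = 26, s = 0 − 1·1 = -1, t = 1 − 1·(-7) = 8  (check: 742·(-1) + 96·8 = 26)
  q = 2: r = 18, s = 1 − 2·(-1) = 3, t = -7 − 2·8 = -23  (check: 742·3 + 96·(-23) = 18)
  q = 1: r = 8, s = -1 − 1·3 = -4, t = 8 − 1·(-23) = 31  (check: 742·(-4) + 96·31 = 8)
  q = 2: r = 2, s = 3 − 2·(-4) = 11, t = -23 − 2·31 = -85  (check: 742·11 + 96·(-85) = 2)
The row with r = 2 (the gcd) gives the Bezout coefficients s = 11, t = -85.
Result: 742 · (11) + 96 · (-85) = 2.

gcd(742, 96) = 2; s = 11, t = -85 (check: 742·11 + 96·(-85) = 2).


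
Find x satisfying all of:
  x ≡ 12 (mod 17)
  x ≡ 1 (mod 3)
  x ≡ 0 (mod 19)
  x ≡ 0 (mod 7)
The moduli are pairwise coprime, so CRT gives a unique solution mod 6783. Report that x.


Product of moduli M = 17 · 3 · 19 · 7 = 6783.
Merge one congruence at a time:
  Start: x ≡ 12 (mod 17).
  Combine with x ≡ 1 (mod 3); new modulus lcm = 51.
    Write x = 12 + 17·t and substitute into x ≡ 1 (mod 3): 17·t ≡ 1 − 12 = -11 (mod 3).
    Reduce coefficients mod 3: 2·t ≡ 1 (mod 3).
    The inverse of 2 mod 3 is 2 (since 2·2 = 4 = 1·3 + 1), so t ≡ 2·1 = 2 ≡ 2 (mod 3).
    Then x = 12 + 17·2 = 46, valid modulo lcm(17, 3) = 51: x ≡ 46 (mod 51).
  Combine with x ≡ 0 (mod 19); new modulus lcm = 969.
    Write x = 46 + 51·t and substitute into x ≡ 0 (mod 19): 51·t ≡ 0 − 46 = -46 (mod 19).
    Reduce coefficients mod 19: 13·t ≡ 11 (mod 19).
    The inverse of 13 mod 19 is 3 (since 13·3 = 39 = 2·19 + 1), so t ≡ 3·11 = 33 ≡ 14 (mod 19).
    Then x = 46 + 51·14 = 760, valid modulo lcm(51, 19) = 969: x ≡ 760 (mod 969).
  Combine with x ≡ 0 (mod 7); new modulus lcm = 6783.
    Write x = 760 + 969·t and substitute into x ≡ 0 (mod 7): 969·t ≡ 0 − 760 = -760 (mod 7).
    Reduce coefficients mod 7: 3·t ≡ 3 (mod 7).
    The inverse of 3 mod 7 is 5 (since 3·5 = 15 = 2·7 + 1), so t ≡ 5·3 = 15 ≡ 1 (mod 7).
    Then x = 760 + 969·1 = 1729, valid modulo lcm(969, 7) = 6783: x ≡ 1729 (mod 6783).
Verify against each original: 1729 mod 17 = 12, 1729 mod 3 = 1, 1729 mod 19 = 0, 1729 mod 7 = 0.

x ≡ 1729 (mod 6783).


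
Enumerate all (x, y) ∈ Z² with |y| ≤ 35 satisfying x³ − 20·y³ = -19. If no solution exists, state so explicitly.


The equation is x³ - 20y³ = -19. For fixed y, x³ = 20·y³ − 19, so a solution requires the RHS to be a perfect cube.
Strategy: iterate y from -35 to 35, compute RHS = 20·y³ − 19, and check whether it is a (positive or negative) perfect cube.
Check small values of y:
  y = 0: RHS = -19 is not a perfect cube.
  y = 1: RHS = 1 = (1)³ ⇒ x = 1 works.
  y = -1: RHS = -39 is not a perfect cube.
  y = 2: RHS = 141 is not a perfect cube.
  y = -2: RHS = -179 is not a perfect cube.
  y = 3: RHS = 521 is not a perfect cube.
  y = -3: RHS = -559 is not a perfect cube.
Continuing the search up to |y| = 35 finds no further solutions beyond those listed.
Collected solutions: (1, 1).

Solutions (with |y| ≤ 35): (1, 1).


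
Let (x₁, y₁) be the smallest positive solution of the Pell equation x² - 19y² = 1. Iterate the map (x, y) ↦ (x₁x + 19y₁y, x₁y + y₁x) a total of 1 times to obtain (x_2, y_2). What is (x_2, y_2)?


Step 1: Find the fundamental solution (x₁, y₁) of x² - 19y² = 1.
  Expand √19 as a continued fraction. a₀ = ⌊√19⌋ = 4; iterate m_{k+1} = d_k·a_k − m_k, d_{k+1} = (19 − m_{k+1}²)/d_k, a_{k+1} = ⌊(a₀ + m_{k+1})/d_{k+1}⌋ (starting m₀ = 0, d₀ = 1), with convergents p_k = a_k·p_{k-1} + p_{k-2}, q_k = a_k·q_{k-1} + q_{k-2} (p₋₁ = 1, q₋₁ = 0):
  k = 0: a₀ = 4; p₀/q₀ = 4/1; p₀² − 19·q₀² = 16 − 19 = -3.
  k = 1: m = 4, d = 3, a = ⌊(4 + 4)/3⌋ = 2; p/q = (2·4 + 1)/(2·1 + 0) = 9/2; p² − 19·q² = 81 − 76 = 5.
  k = 2: m = 2, d = 5, a = ⌊(4 + 2)/5⌋ = 1; p/q = (1·9 + 4)/(1·2 + 1) = 13/3; p² − 19·q² = 169 − 171 = -2.
  k = 3: m = 3, d = 2, a = ⌊(4 + 3)/2⌋ = 3; p/q = (3·13 + 9)/(3·3 + 2) = 48/11; p² − 19·q² = 2304 − 2299 = 5.
  k = 4: m = 3, d = 5, a = ⌊(4 + 3)/5⌋ = 1; p/q = (1·48 + 13)/(1·11 + 3) = 61/14; p² − 19·q² = 3721 − 3724 = -3.
  k = 5: m = 2, d = 3, a = ⌊(4 + 2)/3⌋ = 2; p/q = (2·61 + 48)/(2·14 + 11) = 170/39; p² − 19·q² = 28900 − 28899 = 1.
  The first convergent with p² − 19·q² = 1 gives the fundamental solution (x₁, y₁) = (170, 39).
Step 2: Apply the recurrence (x_{n+1}, y_{n+1}) = (x₁x_n + 19y₁y_n, x₁y_n + y₁x_n) repeatedly.
  From (x_1, y_1) = (170, 39): x_2 = 170·170 + 19·39·39 = 57799; y_2 = 170·39 + 39·170 = 13260.
Step 3: Verify x_2² - 19·y_2² = 3340724401 - 3340724400 = 1 (should be 1). ✓

(x_1, y_1) = (170, 39); (x_2, y_2) = (57799, 13260).
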